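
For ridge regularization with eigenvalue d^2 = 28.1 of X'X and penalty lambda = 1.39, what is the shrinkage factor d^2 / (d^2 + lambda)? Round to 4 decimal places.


Compute the denominator: 28.1 + 1.39 = 29.4900.
Shrinkage factor = 28.1 / 29.4900 = 0.9529.

0.9529


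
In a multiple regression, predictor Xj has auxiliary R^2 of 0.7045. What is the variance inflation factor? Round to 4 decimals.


Denominator: 1 - 0.7045 = 0.2955.
VIF = 1 / 0.2955 = 3.3841.

3.3841


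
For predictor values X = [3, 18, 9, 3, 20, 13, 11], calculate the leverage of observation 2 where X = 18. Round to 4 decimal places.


Compute xbar = 11.0000 with n = 7 observations.
SXX = 266.0000.
Leverage = 1/7 + (18 - 11.0000)^2/266.0000 = 0.3271.

0.3271


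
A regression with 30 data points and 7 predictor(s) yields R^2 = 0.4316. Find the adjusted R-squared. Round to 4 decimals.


Adjusted R^2 = 1 - (1 - R^2) * (n-1)/(n-p-1).
(1 - R^2) = 0.5684.
(n-1)/(n-p-1) = 29/22.
(1 - R^2) * (n-1) = 0.5684 * 29 = 16.4836.
Divide by (n-p-1): 16.4836 / 22 = 0.7493.
Adj R^2 = 1 - 0.7493 = 0.2507.

0.2507


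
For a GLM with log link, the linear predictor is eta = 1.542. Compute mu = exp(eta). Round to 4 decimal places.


The inverse log link gives:
mu = exp(1.542) = 4.6739.

4.6739


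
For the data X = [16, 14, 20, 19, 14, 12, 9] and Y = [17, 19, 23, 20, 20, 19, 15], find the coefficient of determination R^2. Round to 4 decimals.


Fit the OLS line: b0 = 11.4759, b1 = 0.5064.
SSres = 15.2106.
SStot = 38.0000.
R^2 = 1 - 15.2106/38.0000 = 0.5997.

0.5997


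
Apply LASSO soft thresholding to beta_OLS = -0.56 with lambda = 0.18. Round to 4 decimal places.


Absolute value: |-0.56| = 0.56.
Compare to lambda = 0.18.
Since |beta| > lambda, coefficient = sign(beta)*(|beta| - lambda) = -0.3800.

-0.3800


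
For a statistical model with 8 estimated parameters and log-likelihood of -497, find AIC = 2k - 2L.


AIC = 2k - 2*loglik = 2(8) - 2(-497).
= 16 + 994 = 1010.

1010


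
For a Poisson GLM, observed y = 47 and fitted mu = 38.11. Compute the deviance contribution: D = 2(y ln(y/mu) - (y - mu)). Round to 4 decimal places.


First: ln(47/38.11) = 0.209671.
Then: 47 * 0.209671 = 9.854537.
y - mu = 47 - 38.11 = 8.89.
D = 2(9.854537 - 8.89) = 1.929074, which rounds to 1.9291.

1.9291


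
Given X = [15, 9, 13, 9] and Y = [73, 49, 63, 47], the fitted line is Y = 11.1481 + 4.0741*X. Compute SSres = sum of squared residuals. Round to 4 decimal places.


For each point, residual = actual - predicted.
Residuals: [0.7404, 1.1850, -1.1114, -0.8150].
Sum of squared residuals = 3.8519.

3.8519


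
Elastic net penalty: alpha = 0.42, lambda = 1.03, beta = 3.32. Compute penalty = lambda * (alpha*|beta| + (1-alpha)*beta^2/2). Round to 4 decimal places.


alpha * |beta| = 0.42 * 3.32 = 1.3944.
(1-alpha) * beta^2/2 = 0.58 * 11.0224/2 = 3.1965.
Total = 1.03 * (1.3944 + 3.1965) = 4.7286.

4.7286


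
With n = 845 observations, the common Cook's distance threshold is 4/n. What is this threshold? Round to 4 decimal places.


The threshold is 4/n.
4/845 = 0.0047.

0.0047


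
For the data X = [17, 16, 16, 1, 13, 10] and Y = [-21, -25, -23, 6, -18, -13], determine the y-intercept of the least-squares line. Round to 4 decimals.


Compute b1 = -1.8560 from the OLS formula.
With xbar = 12.1667 and ybar = -15.6667, the intercept is:
b0 = -15.6667 - -1.8560 * 12.1667 = 6.9143.

6.9143


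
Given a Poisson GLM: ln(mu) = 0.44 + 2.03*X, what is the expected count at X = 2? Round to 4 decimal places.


eta = 0.44 + 2.03 * 2 = 4.5000.
mu = exp(4.5000) = 90.0171.

90.0171


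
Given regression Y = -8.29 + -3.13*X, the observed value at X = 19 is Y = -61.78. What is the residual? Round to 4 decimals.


Predicted = -8.29 + -3.13 * 19 = -67.7600.
Residual = -61.78 - -67.7600 = 5.9800.

5.9800


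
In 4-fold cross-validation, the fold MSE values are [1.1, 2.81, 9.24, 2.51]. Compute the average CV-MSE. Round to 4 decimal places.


Total MSE across folds = 15.6600.
CV-MSE = 15.6600/4 = 3.9150.

3.9150


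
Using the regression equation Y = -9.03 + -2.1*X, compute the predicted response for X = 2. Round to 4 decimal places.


Predicted value:
Y = -9.03 + (-2.1)(2) = -9.03 + -4.2000 = -13.2300.

-13.2300


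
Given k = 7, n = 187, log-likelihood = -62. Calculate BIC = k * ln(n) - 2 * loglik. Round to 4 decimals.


k * ln(n) = 7 * ln(187) = 7 * 5.231109 = 36.617763.
-2 * loglik = -2 * (-62) = 124.
BIC = 36.617763 + 124 = 160.617763, which rounds to 160.6178.

160.6178


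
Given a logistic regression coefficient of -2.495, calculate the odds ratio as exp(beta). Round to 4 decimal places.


exp(-2.495) = 0.0825.
So the odds ratio is 0.0825.

0.0825


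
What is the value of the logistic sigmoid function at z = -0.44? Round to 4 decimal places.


Compute exp(0.4400) = 1.5527.
Sigmoid = 1 / (1 + 1.5527) = 1 / 2.5527 = 0.3917.

0.3917


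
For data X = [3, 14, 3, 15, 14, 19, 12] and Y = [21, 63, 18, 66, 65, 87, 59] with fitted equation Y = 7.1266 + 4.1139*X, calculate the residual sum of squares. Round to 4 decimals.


Compute predicted values, then residuals = yi - yhat_i.
Residuals: [1.5317, -1.7212, -1.4683, -2.8351, 0.2788, 1.7093, 2.5066].
SSres = sum(residual^2) = 24.7848.

24.7848


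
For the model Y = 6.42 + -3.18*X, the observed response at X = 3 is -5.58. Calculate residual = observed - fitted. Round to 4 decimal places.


Compute yhat = 6.42 + (-3.18)(3) = -3.1200.
Residual = actual - predicted = -5.58 - -3.1200 = -2.4600.

-2.4600


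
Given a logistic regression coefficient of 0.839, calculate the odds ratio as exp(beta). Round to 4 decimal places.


Odds ratio = exp(beta) = exp(0.839).
= 2.3141.

2.3141


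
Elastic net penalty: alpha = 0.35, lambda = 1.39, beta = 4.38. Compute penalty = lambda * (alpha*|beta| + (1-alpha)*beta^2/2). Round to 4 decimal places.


L1 component = 0.35 * |4.38| = 1.5330.
L2 component = 0.65 * 4.38^2 / 2 = 6.2349.
Penalty = 1.39 * (1.5330 + 6.2349) = 1.39 * 7.7679 = 10.7974.

10.7974


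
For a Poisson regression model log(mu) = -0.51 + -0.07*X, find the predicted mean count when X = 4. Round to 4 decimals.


Linear predictor: eta = -0.51 + (-0.07)(4) = -0.7900.
Expected count: mu = exp(-0.7900) = 0.4538.

0.4538


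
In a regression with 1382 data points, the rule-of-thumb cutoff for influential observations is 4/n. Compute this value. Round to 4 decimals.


The threshold is 4/n.
4/1382 = 0.0029.

0.0029


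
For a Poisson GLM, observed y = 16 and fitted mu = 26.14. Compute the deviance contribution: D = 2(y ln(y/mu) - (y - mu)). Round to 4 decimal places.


First: ln(16/26.14) = -0.490878.
Then: 16 * -0.490878 = -7.854048.
y - mu = 16 - 26.14 = -10.14.
D = 2(-7.854048 - -10.14) = 4.571904, which rounds to 4.5719.

4.5719


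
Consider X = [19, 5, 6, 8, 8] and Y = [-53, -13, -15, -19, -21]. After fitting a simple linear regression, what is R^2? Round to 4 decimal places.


The fitted line is Y = 2.5584 + -2.9085*X.
SSres = 4.1388, SStot = 1076.8000.
R^2 = 1 - SSres/SStot = 0.9962.

0.9962


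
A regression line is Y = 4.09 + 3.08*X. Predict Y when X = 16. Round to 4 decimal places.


Plug X = 16 into Y = 4.09 + 3.08*X:
Y = 4.09 + 49.2800 = 53.3700.

53.3700


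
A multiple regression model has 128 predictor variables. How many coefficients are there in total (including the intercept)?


Including the intercept, the model has 128 predictor coefficients + 1 intercept.
Total = 129.

129


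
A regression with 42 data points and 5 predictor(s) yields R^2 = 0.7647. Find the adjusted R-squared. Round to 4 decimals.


Plug in: Adj R^2 = 1 - (1 - 0.7647) * 41/36.
= 1 - 0.2353 * 41/36
= 1 - 9.6473 / 36
= 1 - 0.2680 = 0.7320.

0.7320


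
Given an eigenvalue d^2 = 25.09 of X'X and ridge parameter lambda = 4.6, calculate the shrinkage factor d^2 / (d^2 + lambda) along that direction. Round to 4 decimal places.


Denominator = d^2 + lambda = 25.09 + 4.6 = 29.6900.
Shrinkage = 25.09 / 29.6900 = 0.8451.

0.8451


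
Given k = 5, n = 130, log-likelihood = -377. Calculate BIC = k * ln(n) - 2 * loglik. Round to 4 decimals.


k * ln(n) = 5 * ln(130) = 5 * 4.867534 = 24.337670.
-2 * loglik = -2 * (-377) = 754.
BIC = 24.337670 + 754 = 778.337670, which rounds to 778.3377.

778.3377


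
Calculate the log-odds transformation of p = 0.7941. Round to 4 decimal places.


The odds are p/(1-p) = 0.7941 / 0.2059 = 3.8567.
logit(p) = ln(3.8567) = 1.3498.

1.3498


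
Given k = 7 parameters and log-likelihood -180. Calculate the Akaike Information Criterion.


AIC = 2k - 2*loglik = 2(7) - 2(-180).
= 14 + 360 = 374.

374


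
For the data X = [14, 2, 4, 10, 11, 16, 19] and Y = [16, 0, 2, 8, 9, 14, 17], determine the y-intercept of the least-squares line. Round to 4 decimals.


First find the slope: b1 = 1.0549.
Means: xbar = 10.8571, ybar = 9.4286.
b0 = ybar - b1 * xbar = 9.4286 - 1.0549 * 10.8571 = -2.0250.

-2.0250


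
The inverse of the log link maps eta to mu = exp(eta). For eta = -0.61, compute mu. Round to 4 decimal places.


mu = exp(eta) = exp(-0.61).
= 0.5434.

0.5434


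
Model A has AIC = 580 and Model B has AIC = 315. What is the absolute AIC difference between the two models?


|AIC_A - AIC_B| = |580 - 315| = 265.
Model B is preferred (lower AIC).

265


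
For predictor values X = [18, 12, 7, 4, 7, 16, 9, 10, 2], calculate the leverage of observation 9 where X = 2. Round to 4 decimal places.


n = 9, xbar = 9.4444.
SXX = sum((xi - xbar)^2) = 220.2222.
h = 1/9 + (2 - 9.4444)^2 / 220.2222 = 0.3628.

0.3628


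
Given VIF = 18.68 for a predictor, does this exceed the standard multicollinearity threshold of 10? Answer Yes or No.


Check: VIF = 18.68 vs threshold = 10.
Since 18.68 >= 10, the answer is Yes.

Yes


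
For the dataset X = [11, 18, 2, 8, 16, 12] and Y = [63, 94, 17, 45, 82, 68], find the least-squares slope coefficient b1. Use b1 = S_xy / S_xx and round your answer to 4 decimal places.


Calculate xbar = 11.1667, ybar = 61.5000.
S_xx = 164.8333, S_xy = 786.5000.
Using b1 = S_xy / S_xx = 786.5000 / 164.8333, we get b1 = 4.7715.

4.7715


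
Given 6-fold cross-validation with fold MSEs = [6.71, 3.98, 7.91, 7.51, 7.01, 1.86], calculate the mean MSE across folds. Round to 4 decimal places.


Total MSE across folds = 34.9800.
CV-MSE = 34.9800/6 = 5.8300.

5.8300


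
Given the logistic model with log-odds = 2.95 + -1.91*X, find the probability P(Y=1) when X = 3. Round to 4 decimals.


Linear predictor: z = 2.95 + -1.91 * 3 = -2.7800.
P = 1/(1 + exp(2.7800)) = 1/(1 + 16.1190) = 0.0584.

0.0584


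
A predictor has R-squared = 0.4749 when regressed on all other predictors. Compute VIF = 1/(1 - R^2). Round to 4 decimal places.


VIF = 1 / (1 - 0.4749).
= 1 / 0.5251 = 1.9044.

1.9044


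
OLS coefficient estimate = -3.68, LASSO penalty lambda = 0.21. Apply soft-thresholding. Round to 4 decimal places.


Check: |-3.68| = 3.68 vs lambda = 0.21.
Since |beta| > lambda, coefficient = sign(beta)*(|beta| - lambda) = -3.4700.
Soft-thresholded coefficient = -3.4700.

-3.4700


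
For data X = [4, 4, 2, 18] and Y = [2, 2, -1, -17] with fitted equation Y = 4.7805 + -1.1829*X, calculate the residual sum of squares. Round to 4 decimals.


Predicted values from Y = 4.7805 + -1.1829*X.
Residuals: [1.9511, 1.9511, -3.4147, -0.4883].
SSres = 19.5122.

19.5122


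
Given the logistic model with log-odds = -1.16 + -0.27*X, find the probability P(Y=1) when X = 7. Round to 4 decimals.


Linear predictor: z = -1.16 + -0.27 * 7 = -3.0500.
P = 1/(1 + exp(3.0500)) = 1/(1 + 21.1153) = 0.0452.

0.0452


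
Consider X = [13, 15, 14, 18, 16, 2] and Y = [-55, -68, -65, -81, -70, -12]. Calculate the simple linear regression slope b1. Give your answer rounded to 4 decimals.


Calculate xbar = 13.0000, ybar = -58.5000.
S_xx = 160.0000, S_xy = -684.0000.
Using b1 = S_xy / S_xx = -684.0000 / 160.0000, we get b1 = -4.2750.

-4.2750


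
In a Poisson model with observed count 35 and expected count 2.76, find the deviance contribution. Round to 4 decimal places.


Compute y*ln(y/mu) = 35*ln(35/2.76) = 35*2.540117 = 88.904095.
y - mu = 32.24.
D = 2*(88.904095 - (32.24)) = 113.328190, which rounds to 113.3282.

113.3282


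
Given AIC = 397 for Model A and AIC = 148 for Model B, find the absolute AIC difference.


Compute |397 - 148| = 249.
Model B has the smaller AIC.

249


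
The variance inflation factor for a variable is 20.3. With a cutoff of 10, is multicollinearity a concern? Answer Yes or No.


The threshold is 10.
VIF = 20.3 is >= 10.
Multicollinearity indication: Yes.

Yes


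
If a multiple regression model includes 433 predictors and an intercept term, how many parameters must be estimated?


Each predictor gets one coefficient, plus one intercept.
Total parameters = 433 + 1 = 434.

434


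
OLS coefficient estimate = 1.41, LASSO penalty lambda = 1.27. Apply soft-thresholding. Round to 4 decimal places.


|beta_OLS| = 1.41.
lambda = 1.27.
Since |beta| > lambda, coefficient = sign(beta)*(|beta| - lambda) = 0.1400.
Result = 0.1400.

0.1400


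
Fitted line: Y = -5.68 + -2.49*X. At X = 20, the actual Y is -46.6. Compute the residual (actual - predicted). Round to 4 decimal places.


Compute yhat = -5.68 + (-2.49)(20) = -55.4800.
Residual = actual - predicted = -46.6 - -55.4800 = 8.8800.

8.8800


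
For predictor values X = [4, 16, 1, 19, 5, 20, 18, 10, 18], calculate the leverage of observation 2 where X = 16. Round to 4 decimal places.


Compute xbar = 12.3333 with n = 9 observations.
SXX = 438.0000.
Leverage = 1/9 + (16 - 12.3333)^2/438.0000 = 0.1418.

0.1418


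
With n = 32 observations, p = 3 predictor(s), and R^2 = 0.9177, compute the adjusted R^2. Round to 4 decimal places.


Adjusted R^2 = 1 - (1 - R^2) * (n-1)/(n-p-1).
(1 - R^2) = 0.0823.
(n-1)/(n-p-1) = 31/28.
(1 - R^2) * (n-1) = 0.0823 * 31 = 2.5513.
Divide by (n-p-1): 2.5513 / 28 = 0.0911.
Adj R^2 = 1 - 0.0911 = 0.9089.

0.9089


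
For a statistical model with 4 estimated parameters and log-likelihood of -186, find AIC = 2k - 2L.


AIC = 2*4 - 2*(-186).
= 8 + 372 = 380.

380


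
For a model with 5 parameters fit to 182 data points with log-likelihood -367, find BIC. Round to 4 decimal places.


ln(182) = 5.204007.
k * ln(n) = 5 * 5.204007 = 26.020035.
-2L = 734.
BIC = 26.020035 + 734 = 760.020035, which rounds to 760.0200.

760.0200


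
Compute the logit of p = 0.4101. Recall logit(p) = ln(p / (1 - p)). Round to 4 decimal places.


Compute the odds: 0.4101/0.5899 = 0.6952.
Take the natural log: ln(0.6952) = -0.3636.

-0.3636


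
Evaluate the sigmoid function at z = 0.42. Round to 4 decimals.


exp(-0.4200) = 0.6570.
1 + exp(-z) = 1.6570.
sigmoid = 1/1.6570 = 0.6035.

0.6035


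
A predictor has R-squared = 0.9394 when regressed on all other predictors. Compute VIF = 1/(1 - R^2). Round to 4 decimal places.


VIF = 1 / (1 - 0.9394).
= 1 / 0.0606 = 16.5017.

16.5017


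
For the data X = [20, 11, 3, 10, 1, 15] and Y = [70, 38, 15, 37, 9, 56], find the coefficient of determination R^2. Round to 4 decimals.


Fit the OLS line: b0 = 5.0000, b1 = 3.2500.
SSres = 13.5000.
SStot = 2717.5000.
R^2 = 1 - 13.5000/2717.5000 = 0.9950.

0.9950


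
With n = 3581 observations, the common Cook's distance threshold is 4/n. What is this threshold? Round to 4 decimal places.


The threshold is 4/n.
4/3581 = 0.0011.

0.0011


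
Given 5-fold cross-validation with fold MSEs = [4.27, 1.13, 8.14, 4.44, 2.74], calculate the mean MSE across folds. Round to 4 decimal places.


Add all fold MSEs: 20.7200.
Divide by k = 5: 20.7200/5 = 4.1440.

4.1440


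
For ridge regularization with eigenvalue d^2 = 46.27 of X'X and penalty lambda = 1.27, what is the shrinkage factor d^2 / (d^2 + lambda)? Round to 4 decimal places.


d^2 + lambda = 46.27 + 1.27 = 47.5400.
Shrinkage factor = 46.27/47.5400 = 0.9733.

0.9733


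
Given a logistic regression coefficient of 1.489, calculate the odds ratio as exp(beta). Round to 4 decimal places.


exp(1.489) = 4.4327.
So the odds ratio is 4.4327.

4.4327


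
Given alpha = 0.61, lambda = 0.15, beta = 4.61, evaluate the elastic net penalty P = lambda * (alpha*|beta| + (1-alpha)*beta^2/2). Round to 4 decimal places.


L1 component = 0.61 * |4.61| = 2.8121.
L2 component = 0.39 * 4.61^2 / 2 = 4.1442.
Penalty = 0.15 * (2.8121 + 4.1442) = 0.15 * 6.9563 = 1.0434.

1.0434


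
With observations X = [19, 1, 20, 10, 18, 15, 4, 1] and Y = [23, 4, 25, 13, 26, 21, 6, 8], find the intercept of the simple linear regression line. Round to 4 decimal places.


Compute b1 = 1.0870 from the OLS formula.
With xbar = 11.0000 and ybar = 15.7500, the intercept is:
b0 = 15.7500 - 1.0870 * 11.0000 = 3.7935.

3.7935


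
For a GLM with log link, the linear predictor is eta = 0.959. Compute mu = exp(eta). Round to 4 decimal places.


mu = exp(eta) = exp(0.959).
= 2.6091.

2.6091


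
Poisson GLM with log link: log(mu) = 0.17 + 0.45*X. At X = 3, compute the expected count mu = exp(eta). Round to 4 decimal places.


Linear predictor: eta = 0.17 + (0.45)(3) = 1.5200.
Expected count: mu = exp(1.5200) = 4.5722.

4.5722


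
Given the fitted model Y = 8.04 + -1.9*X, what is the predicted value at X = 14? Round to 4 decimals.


Plug X = 14 into Y = 8.04 + -1.9*X:
Y = 8.04 + -26.6000 = -18.5600.

-18.5600


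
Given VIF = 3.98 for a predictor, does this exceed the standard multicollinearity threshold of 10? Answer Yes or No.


The threshold is 10.
VIF = 3.98 is < 10.
Multicollinearity indication: No.

No


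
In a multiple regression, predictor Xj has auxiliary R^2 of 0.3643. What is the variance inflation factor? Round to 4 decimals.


Using VIF = 1/(1 - R^2_j):
1 - 0.3643 = 0.6357.
VIF = 1.5731.

1.5731


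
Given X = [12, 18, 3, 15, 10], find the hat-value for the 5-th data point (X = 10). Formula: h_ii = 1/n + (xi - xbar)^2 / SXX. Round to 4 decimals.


n = 5, xbar = 11.6000.
SXX = sum((xi - xbar)^2) = 129.2000.
h = 1/5 + (10 - 11.6000)^2 / 129.2000 = 0.2198.

0.2198


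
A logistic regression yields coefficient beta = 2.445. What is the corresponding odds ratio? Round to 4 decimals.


exp(2.445) = 11.5305.
So the odds ratio is 11.5305.

11.5305


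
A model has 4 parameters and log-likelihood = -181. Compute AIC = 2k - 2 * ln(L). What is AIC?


AIC = 2*4 - 2*(-181).
= 8 + 362 = 370.

370


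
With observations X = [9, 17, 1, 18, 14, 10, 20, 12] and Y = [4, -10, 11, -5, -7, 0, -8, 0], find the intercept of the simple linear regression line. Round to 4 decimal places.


Compute b1 = -1.0837 from the OLS formula.
With xbar = 12.6250 and ybar = -1.8750, the intercept is:
b0 = -1.8750 - -1.0837 * 12.6250 = 11.8066.

11.8066


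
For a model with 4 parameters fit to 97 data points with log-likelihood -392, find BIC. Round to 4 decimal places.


Compute k*ln(n) = 4*ln(97) = 4*4.574711 = 18.298844.
Then -2*loglik = 784.
BIC = 18.298844 + 784 = 802.298844, which rounds to 802.2988.

802.2988


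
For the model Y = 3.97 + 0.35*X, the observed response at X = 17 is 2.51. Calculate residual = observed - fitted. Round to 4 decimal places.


Predicted = 3.97 + 0.35 * 17 = 9.9200.
Residual = 2.51 - 9.9200 = -7.4100.

-7.4100


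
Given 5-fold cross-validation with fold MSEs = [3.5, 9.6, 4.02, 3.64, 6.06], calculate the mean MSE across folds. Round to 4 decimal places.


Add all fold MSEs: 26.8200.
Divide by k = 5: 26.8200/5 = 5.3640.

5.3640


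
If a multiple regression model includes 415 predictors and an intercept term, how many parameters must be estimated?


Total coefficients = number of predictors + 1 (for the intercept).
= 415 + 1 = 416.

416


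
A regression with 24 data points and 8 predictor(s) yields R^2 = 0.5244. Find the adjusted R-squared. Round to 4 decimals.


Plug in: Adj R^2 = 1 - (1 - 0.5244) * 23/15.
= 1 - 0.4756 * 23/15
= 1 - 10.9388 / 15
= 1 - 0.7293 = 0.2707.

0.2707


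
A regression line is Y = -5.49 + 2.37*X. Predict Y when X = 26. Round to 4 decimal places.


Plug X = 26 into Y = -5.49 + 2.37*X:
Y = -5.49 + 61.6200 = 56.1300.

56.1300


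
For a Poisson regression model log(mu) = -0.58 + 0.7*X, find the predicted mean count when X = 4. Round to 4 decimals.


eta = -0.58 + 0.7 * 4 = 2.2200.
mu = exp(2.2200) = 9.2073.

9.2073


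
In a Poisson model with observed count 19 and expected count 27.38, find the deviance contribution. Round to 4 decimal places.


Compute y*ln(y/mu) = 19*ln(19/27.38) = 19*-0.365374 = -6.942106.
y - mu = -8.38.
D = 2*(-6.942106 - (-8.38)) = 2.875788, which rounds to 2.8758.

2.8758


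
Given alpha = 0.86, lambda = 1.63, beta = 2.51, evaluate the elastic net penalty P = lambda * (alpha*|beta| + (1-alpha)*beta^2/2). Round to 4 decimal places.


Compute:
L1 = 0.86 * 2.51 = 2.1586.
L2 = 0.14 * 2.51^2 / 2 = 0.4410.
Penalty = 1.63 * (2.1586 + 0.4410) = 4.2374.

4.2374


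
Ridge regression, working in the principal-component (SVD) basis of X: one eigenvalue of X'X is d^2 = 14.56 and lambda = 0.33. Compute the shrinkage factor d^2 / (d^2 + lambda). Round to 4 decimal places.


Denominator = d^2 + lambda = 14.56 + 0.33 = 14.8900.
Shrinkage = 14.56 / 14.8900 = 0.9778.

0.9778


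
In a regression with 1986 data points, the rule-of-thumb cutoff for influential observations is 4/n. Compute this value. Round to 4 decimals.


Cook's distance cutoff = 4/n = 4/1986.
= 0.0020.

0.0020


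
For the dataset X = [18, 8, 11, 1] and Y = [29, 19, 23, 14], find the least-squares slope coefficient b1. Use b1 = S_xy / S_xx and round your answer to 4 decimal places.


First compute the means: xbar = 9.5000, ybar = 21.2500.
Then S_xx = sum((xi - xbar)^2) = 149.0000.
S_xy = sum((xi - xbar)(yi - ybar)) = 133.5000.
b1 = S_xy / S_xx = 133.5000 / 149.0000 = 0.8960.

0.8960


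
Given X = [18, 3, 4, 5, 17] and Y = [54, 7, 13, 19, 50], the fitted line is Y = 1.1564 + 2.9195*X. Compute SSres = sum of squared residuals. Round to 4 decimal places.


Predicted values from Y = 1.1564 + 2.9195*X.
Residuals: [0.2926, -2.9149, 0.1656, 3.2461, -0.7879].
SSres = 19.7676.

19.7676


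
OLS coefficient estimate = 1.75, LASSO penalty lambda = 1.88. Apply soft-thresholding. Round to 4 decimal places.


Absolute value: |1.75| = 1.75.
Compare to lambda = 1.88.
Since |beta| <= lambda, the coefficient is set to 0.

0.0000


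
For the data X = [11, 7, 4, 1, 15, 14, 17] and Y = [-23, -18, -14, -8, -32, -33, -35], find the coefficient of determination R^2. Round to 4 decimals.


The fitted line is Y = -6.3182 + -1.7213*X.
SSres = 12.8755, SStot = 655.4286.
R^2 = 1 - SSres/SStot = 0.9804.

0.9804


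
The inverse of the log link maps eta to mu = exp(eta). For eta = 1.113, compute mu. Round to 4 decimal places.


Apply the inverse link:
mu = e^1.113 = 3.0435.

3.0435


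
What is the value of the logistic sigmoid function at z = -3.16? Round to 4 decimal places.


First, exp(3.1600) = 23.5706.
Then sigma(z) = 1/(1 + 23.5706) = 0.0407.

0.0407


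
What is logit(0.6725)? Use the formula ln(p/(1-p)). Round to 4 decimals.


1 - p = 0.3275.
p/(1-p) = 2.0534.
logit = ln(2.0534) = 0.7195.

0.7195


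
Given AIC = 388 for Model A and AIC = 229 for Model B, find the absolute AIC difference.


|AIC_A - AIC_B| = |388 - 229| = 159.
Model B is preferred (lower AIC).

159


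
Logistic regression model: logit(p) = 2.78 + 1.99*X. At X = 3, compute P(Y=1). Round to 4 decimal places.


Linear predictor: z = 2.78 + 1.99 * 3 = 8.7500.
P = 1/(1 + exp(-8.7500)) = 1/(1 + 0.0002) = 0.9998.

0.9998


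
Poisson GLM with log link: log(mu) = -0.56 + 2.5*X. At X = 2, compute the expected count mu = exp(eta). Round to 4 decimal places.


eta = -0.56 + 2.5 * 2 = 4.4400.
mu = exp(4.4400) = 84.7749.

84.7749


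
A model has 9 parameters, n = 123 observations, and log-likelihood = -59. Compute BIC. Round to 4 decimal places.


Compute k*ln(n) = 9*ln(123) = 9*4.812184 = 43.309656.
Then -2*loglik = 118.
BIC = 43.309656 + 118 = 161.309656, which rounds to 161.3097.

161.3097


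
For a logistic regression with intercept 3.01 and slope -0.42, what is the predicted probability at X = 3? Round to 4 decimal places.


z = 3.01 + -0.42 * 3 = 1.7500.
Sigmoid: P = 1 / (1 + exp(-1.7500)) = 0.8520.

0.8520


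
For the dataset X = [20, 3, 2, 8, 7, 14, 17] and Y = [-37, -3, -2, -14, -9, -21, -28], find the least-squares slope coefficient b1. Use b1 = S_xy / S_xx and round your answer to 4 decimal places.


First compute the means: xbar = 10.1429, ybar = -16.2857.
Then S_xx = sum((xi - xbar)^2) = 290.8571.
S_xy = sum((xi - xbar)(yi - ybar)) = -541.7143.
b1 = S_xy / S_xx = -541.7143 / 290.8571 = -1.8625.

-1.8625


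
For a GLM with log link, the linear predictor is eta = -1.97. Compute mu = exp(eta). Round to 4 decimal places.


Apply the inverse link:
mu = e^-1.97 = 0.1395.

0.1395


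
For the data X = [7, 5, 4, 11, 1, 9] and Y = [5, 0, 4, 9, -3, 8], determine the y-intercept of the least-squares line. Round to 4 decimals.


Compute b1 = 1.1902 from the OLS formula.
With xbar = 6.1667 and ybar = 3.8333, the intercept is:
b0 = 3.8333 - 1.1902 * 6.1667 = -3.5064.

-3.5064


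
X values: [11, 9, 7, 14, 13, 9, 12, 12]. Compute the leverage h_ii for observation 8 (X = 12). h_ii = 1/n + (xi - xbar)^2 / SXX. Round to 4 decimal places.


Compute xbar = 10.8750 with n = 8 observations.
SXX = 38.8750.
Leverage = 1/8 + (12 - 10.8750)^2/38.8750 = 0.1576.

0.1576


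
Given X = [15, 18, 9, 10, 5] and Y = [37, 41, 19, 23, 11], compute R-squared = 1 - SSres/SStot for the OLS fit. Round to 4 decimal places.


After computing the OLS fit (b0=-1.4981, b1=2.4297):
SSres = 7.7795, SStot = 628.8000.
R^2 = 1 - 7.7795/628.8000 = 0.9876.

0.9876


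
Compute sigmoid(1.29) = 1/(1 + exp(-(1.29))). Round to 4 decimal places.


exp(-1.2900) = 0.2753.
1 + exp(-z) = 1.2753.
sigmoid = 1/1.2753 = 0.7841.

0.7841


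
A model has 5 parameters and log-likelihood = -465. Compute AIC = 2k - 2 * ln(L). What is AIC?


Compute:
2k = 2*5 = 10.
-2*loglik = -2*(-465) = 930.
AIC = 10 + 930 = 940.

940


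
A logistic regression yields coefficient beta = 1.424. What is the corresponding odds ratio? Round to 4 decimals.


Odds ratio = exp(beta) = exp(1.424).
= 4.1537.

4.1537


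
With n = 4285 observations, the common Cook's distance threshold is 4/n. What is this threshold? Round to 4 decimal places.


Using the rule of thumb:
Threshold = 4 / 4285 = 0.0009.

0.0009


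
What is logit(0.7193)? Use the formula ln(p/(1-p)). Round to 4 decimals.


The odds are p/(1-p) = 0.7193 / 0.2807 = 2.5625.
logit(p) = ln(2.5625) = 0.9410.

0.9410


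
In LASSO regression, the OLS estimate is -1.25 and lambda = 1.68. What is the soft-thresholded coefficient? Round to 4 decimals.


|beta_OLS| = 1.25.
lambda = 1.68.
Since |beta| <= lambda, the coefficient is set to 0.
Result = 0.0000.

0.0000


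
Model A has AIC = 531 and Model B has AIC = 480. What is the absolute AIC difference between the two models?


|AIC_A - AIC_B| = |531 - 480| = 51.
Model B is preferred (lower AIC).

51


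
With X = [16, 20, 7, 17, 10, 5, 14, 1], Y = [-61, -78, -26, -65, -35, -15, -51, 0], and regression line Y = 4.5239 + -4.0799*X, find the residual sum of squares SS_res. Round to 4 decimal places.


Compute predicted values, then residuals = yi - yhat_i.
Residuals: [-0.2455, -0.9259, -1.9646, -0.1656, 1.2751, 0.8756, 1.5947, -0.4440].
SSres = sum(residual^2) = 9.9374.

9.9374


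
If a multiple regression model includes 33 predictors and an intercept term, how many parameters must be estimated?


Each predictor gets one coefficient, plus one intercept.
Total parameters = 33 + 1 = 34.

34


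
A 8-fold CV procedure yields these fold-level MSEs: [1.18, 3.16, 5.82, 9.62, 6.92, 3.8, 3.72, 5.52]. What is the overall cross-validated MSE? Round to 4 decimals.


Sum of fold MSEs = 39.7400.
Average = 39.7400 / 8 = 4.9675.

4.9675


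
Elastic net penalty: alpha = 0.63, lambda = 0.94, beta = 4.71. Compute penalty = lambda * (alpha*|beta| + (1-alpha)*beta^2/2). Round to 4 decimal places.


alpha * |beta| = 0.63 * 4.71 = 2.9673.
(1-alpha) * beta^2/2 = 0.37 * 22.1841/2 = 4.1041.
Total = 0.94 * (2.9673 + 4.1041) = 6.6471.

6.6471


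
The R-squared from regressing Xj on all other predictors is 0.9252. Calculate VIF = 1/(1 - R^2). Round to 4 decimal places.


Using VIF = 1/(1 - R^2_j):
1 - 0.9252 = 0.0748.
VIF = 13.3690.

13.3690


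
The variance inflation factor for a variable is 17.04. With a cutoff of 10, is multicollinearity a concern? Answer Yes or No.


Check: VIF = 17.04 vs threshold = 10.
Since 17.04 >= 10, the answer is Yes.

Yes


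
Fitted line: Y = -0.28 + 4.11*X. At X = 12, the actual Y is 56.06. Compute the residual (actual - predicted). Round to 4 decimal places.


Predicted = -0.28 + 4.11 * 12 = 49.0400.
Residual = 56.06 - 49.0400 = 7.0200.

7.0200


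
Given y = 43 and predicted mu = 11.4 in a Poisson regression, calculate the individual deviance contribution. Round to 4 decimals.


First: ln(43/11.4) = 1.327587.
Then: 43 * 1.327587 = 57.086241.
y - mu = 43 - 11.4 = 31.6.
D = 2(57.086241 - 31.6) = 50.972482, which rounds to 50.9725.

50.9725


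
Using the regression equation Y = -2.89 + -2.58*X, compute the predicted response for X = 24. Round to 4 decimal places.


Substitute X = 24 into the equation:
Y = -2.89 + -2.58 * 24 = -2.89 + -61.9200 = -64.8100.

-64.8100


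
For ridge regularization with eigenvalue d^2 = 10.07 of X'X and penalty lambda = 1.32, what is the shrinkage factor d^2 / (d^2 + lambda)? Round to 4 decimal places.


Compute the denominator: 10.07 + 1.32 = 11.3900.
Shrinkage factor = 10.07 / 11.3900 = 0.8841.

0.8841


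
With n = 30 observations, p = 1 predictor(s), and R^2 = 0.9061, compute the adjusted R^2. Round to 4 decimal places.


Using the formula:
(1 - 0.9061) = 0.0939.
Multiply by 29/28: 0.0939 * 29 = 2.7231, then 2.7231 / 28 = 0.0973.
Adj R^2 = 1 - 0.0973 = 0.9027.

0.9027


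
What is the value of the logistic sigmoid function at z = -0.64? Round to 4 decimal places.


First, exp(0.6400) = 1.8965.
Then sigma(z) = 1/(1 + 1.8965) = 0.3452.

0.3452


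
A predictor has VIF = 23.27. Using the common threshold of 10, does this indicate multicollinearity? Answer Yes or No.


The threshold is 10.
VIF = 23.27 is >= 10.
Multicollinearity indication: Yes.

Yes


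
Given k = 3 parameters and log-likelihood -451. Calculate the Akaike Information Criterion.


AIC = 2k - 2*loglik = 2(3) - 2(-451).
= 6 + 902 = 908.

908


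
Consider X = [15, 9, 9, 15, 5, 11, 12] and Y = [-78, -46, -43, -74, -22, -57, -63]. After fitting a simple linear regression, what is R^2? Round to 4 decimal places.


Fit the OLS line: b0 = 4.0112, b1 = -5.4089.
SSres = 22.8625.
SStot = 2271.4286.
R^2 = 1 - 22.8625/2271.4286 = 0.9899.

0.9899


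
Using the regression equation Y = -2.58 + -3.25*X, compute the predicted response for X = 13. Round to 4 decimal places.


Plug X = 13 into Y = -2.58 + -3.25*X:
Y = -2.58 + -42.2500 = -44.8300.

-44.8300


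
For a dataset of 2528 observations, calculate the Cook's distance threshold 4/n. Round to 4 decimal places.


The threshold is 4/n.
4/2528 = 0.0016.

0.0016


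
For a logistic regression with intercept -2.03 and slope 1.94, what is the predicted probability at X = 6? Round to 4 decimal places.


Compute z = -2.03 + (1.94)(6) = 9.6100.
exp(-z) = 0.0001.
P = 1/(1 + 0.0001) = 0.9999.

0.9999


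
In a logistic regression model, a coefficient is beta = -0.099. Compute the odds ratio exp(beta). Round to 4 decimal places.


The odds ratio is computed as:
OR = e^(-0.099) = 0.9057.

0.9057


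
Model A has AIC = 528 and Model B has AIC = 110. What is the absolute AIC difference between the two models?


Absolute difference = |528 - 110| = 418.
The model with lower AIC (B) is preferred.

418


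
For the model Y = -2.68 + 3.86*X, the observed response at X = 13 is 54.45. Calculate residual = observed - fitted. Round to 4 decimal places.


Compute yhat = -2.68 + (3.86)(13) = 47.5000.
Residual = actual - predicted = 54.45 - 47.5000 = 6.9500.

6.9500


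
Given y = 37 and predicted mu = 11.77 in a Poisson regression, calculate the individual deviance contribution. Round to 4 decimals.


y/mu = 37/11.77 = 3.143585 (approx.), and ln(37/11.77) = 1.145364.
y * ln(y/mu) = 37 * 1.145364 = 42.378468.
y - mu = 25.23.
D = 2 * (42.378468 - 25.23) = 34.296936, which rounds to 34.2969.

34.2969


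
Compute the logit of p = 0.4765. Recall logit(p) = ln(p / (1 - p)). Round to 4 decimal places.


Compute the odds: 0.4765/0.5235 = 0.9102.
Take the natural log: ln(0.9102) = -0.0941.

-0.0941


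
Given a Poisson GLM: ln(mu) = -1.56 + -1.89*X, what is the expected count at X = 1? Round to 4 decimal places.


eta = -1.56 + -1.89 * 1 = -3.4500.
mu = exp(-3.4500) = 0.0317.

0.0317


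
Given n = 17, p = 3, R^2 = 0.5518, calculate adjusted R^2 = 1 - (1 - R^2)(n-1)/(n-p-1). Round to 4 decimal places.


Plug in: Adj R^2 = 1 - (1 - 0.5518) * 16/13.
= 1 - 0.4482 * 16/13
= 1 - 7.1712 / 13
= 1 - 0.5516 = 0.4484.

0.4484


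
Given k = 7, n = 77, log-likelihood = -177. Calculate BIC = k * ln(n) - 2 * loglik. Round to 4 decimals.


ln(77) = 4.343805.
k * ln(n) = 7 * 4.343805 = 30.406635.
-2L = 354.
BIC = 30.406635 + 354 = 384.406635, which rounds to 384.4066.

384.4066


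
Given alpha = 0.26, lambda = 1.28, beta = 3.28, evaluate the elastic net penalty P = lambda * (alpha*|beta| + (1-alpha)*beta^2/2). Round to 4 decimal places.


alpha * |beta| = 0.26 * 3.28 = 0.8528.
(1-alpha) * beta^2/2 = 0.74 * 10.7584/2 = 3.9806.
Total = 1.28 * (0.8528 + 3.9806) = 6.1868.

6.1868


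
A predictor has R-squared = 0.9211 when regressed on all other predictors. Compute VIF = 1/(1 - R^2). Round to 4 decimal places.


VIF = 1 / (1 - 0.9211).
= 1 / 0.0789 = 12.6743.

12.6743


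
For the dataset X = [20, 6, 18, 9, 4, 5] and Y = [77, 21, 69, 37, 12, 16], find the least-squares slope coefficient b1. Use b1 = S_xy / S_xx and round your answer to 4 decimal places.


First compute the means: xbar = 10.3333, ybar = 38.6667.
Then S_xx = sum((xi - xbar)^2) = 241.3333.
S_xy = sum((xi - xbar)(yi - ybar)) = 971.6667.
b1 = S_xy / S_xx = 971.6667 / 241.3333 = 4.0262.

4.0262


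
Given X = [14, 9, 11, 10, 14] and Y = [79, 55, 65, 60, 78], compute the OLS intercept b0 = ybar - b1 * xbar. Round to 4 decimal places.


The slope is b1 = 4.6604.
Sample means are xbar = 11.6000 and ybar = 67.4000.
Intercept: b0 = 67.4000 - (4.6604)(11.6000) = 13.3396.

13.3396


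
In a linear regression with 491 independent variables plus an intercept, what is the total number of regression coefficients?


Each predictor gets one coefficient, plus one intercept.
Total parameters = 491 + 1 = 492.

492


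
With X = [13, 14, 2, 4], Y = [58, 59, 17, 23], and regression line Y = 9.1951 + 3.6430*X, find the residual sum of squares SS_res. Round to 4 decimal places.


For each point, residual = actual - predicted.
Residuals: [1.4459, -1.1971, 0.5189, -0.7671].
Sum of squared residuals = 4.3814.

4.3814


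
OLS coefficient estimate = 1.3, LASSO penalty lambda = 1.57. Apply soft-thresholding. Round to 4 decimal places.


|beta_OLS| = 1.3.
lambda = 1.57.
Since |beta| <= lambda, the coefficient is set to 0.
Result = 0.0000.

0.0000


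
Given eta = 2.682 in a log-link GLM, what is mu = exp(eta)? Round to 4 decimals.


Apply the inverse link:
mu = e^2.682 = 14.6143.

14.6143


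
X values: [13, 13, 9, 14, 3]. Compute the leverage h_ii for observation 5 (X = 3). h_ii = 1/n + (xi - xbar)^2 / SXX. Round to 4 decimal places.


Mean of X: xbar = 10.4000.
SXX = 83.2000.
For X = 3: h = 1/5 + (3 - 10.4000)^2/83.2000 = 0.8582.

0.8582


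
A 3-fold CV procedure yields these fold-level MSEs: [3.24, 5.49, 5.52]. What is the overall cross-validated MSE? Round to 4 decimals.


Add all fold MSEs: 14.2500.
Divide by k = 3: 14.2500/3 = 4.7500.

4.7500


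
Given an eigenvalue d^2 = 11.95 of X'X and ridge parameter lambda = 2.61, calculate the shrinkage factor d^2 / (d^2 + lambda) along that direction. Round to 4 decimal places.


Compute the denominator: 11.95 + 2.61 = 14.5600.
Shrinkage factor = 11.95 / 14.5600 = 0.8207.

0.8207


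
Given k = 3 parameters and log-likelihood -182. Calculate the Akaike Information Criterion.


AIC = 2*3 - 2*(-182).
= 6 + 364 = 370.

370


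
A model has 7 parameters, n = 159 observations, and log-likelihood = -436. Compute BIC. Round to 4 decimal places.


Compute k*ln(n) = 7*ln(159) = 7*5.068904 = 35.482328.
Then -2*loglik = 872.
BIC = 35.482328 + 872 = 907.482328, which rounds to 907.4823.

907.4823


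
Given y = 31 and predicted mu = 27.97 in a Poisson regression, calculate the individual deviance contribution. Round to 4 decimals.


First: ln(31/27.97) = 0.102855.
Then: 31 * 0.102855 = 3.188505.
y - mu = 31 - 27.97 = 3.03.
D = 2(3.188505 - 3.03) = 0.317010, which rounds to 0.3170.

0.3170


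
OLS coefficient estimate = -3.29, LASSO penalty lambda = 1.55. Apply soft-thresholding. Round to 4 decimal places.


Check: |-3.29| = 3.29 vs lambda = 1.55.
Since |beta| > lambda, coefficient = sign(beta)*(|beta| - lambda) = -1.7400.
Soft-thresholded coefficient = -1.7400.

-1.7400


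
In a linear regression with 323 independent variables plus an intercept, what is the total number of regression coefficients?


Total coefficients = number of predictors + 1 (for the intercept).
= 323 + 1 = 324.

324


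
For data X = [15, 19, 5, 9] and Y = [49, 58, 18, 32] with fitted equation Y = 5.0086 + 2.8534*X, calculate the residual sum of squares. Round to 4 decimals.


Compute predicted values, then residuals = yi - yhat_i.
Residuals: [1.1904, -1.2232, -1.2756, 1.3108].
SSres = sum(residual^2) = 6.2586.

6.2586


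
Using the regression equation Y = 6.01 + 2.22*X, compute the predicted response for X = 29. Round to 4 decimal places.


Substitute X = 29 into the equation:
Y = 6.01 + 2.22 * 29 = 6.01 + 64.3800 = 70.3900.

70.3900


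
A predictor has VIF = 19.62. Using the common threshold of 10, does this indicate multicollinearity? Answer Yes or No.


The threshold is 10.
VIF = 19.62 is >= 10.
Multicollinearity indication: Yes.

Yes


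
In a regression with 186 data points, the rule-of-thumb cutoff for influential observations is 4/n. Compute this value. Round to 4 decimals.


The threshold is 4/n.
4/186 = 0.0215.

0.0215


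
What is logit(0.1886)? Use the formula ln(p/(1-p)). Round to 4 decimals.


1 - p = 0.8114.
p/(1-p) = 0.2324.
logit = ln(0.2324) = -1.4591.

-1.4591


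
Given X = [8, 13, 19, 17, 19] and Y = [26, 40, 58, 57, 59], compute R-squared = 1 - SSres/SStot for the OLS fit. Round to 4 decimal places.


After computing the OLS fit (b0=1.4414, b1=3.0631):
SSres = 16.8468, SStot = 850.0000.
R^2 = 1 - 16.8468/850.0000 = 0.9802.

0.9802


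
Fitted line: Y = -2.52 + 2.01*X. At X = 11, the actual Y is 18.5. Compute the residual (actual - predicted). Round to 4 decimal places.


Predicted = -2.52 + 2.01 * 11 = 19.5900.
Residual = 18.5 - 19.5900 = -1.0900.

-1.0900


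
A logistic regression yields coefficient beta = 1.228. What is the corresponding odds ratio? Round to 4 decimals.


The odds ratio is computed as:
OR = e^(1.228) = 3.4144.

3.4144


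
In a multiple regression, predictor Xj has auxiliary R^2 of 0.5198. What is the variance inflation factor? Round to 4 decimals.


VIF = 1 / (1 - 0.5198).
= 1 / 0.4802 = 2.0825.

2.0825


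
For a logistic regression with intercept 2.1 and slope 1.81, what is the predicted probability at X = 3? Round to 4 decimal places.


Compute z = 2.1 + (1.81)(3) = 7.5300.
exp(-z) = 0.0005.
P = 1/(1 + 0.0005) = 0.9995.

0.9995
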